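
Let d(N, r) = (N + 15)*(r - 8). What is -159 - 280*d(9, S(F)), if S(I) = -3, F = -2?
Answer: 73761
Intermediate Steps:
d(N, r) = (-8 + r)*(15 + N) (d(N, r) = (15 + N)*(-8 + r) = (-8 + r)*(15 + N))
-159 - 280*d(9, S(F)) = -159 - 280*(-120 - 8*9 + 15*(-3) + 9*(-3)) = -159 - 280*(-120 - 72 - 45 - 27) = -159 - 280*(-264) = -159 + 73920 = 73761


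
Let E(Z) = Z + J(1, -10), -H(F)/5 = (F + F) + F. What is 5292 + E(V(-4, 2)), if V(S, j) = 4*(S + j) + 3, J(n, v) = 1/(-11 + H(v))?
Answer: 734894/139 ≈ 5287.0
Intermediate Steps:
H(F) = -15*F (H(F) = -5*((F + F) + F) = -5*(2*F + F) = -15*F)
J(n, v) = 1/(-11 - 15*v)
V(S, j) = 3 + 4*S + 4*j (V(S, j) = (4*S + 4*j) + 3 = 3 + 4*S + 4*j)
E(Z) = 1/139 + Z (E(Z) = Z - 1/(11 + 15*(-10)) = Z - 1/(11 - 150) = Z - 1/(-139) = Z - 1*(-1/139) = Z + 1/139 = 1/139 + Z)
5292 + E(V(-4, 2)) = 5292 + (1/139 + (3 + 4*(-4) + 4*2)) = 5292 + (1/139 + (3 - 16 + 8)) = 5292 + (1/139 - 5) = 5292 - 694/139 = 734894/139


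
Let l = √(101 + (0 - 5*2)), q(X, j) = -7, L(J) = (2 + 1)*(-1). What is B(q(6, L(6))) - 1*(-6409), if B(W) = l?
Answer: 6409 + √91 ≈ 6418.5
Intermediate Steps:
L(J) = -3 (L(J) = 3*(-1) = -3)
l = √91 (l = √(101 + (0 - 10)) = √(101 - 10) = √91 ≈ 9.5394)
B(W) = √91
B(q(6, L(6))) - 1*(-6409) = √91 - 1*(-6409) = √91 + 6409 = 6409 + √91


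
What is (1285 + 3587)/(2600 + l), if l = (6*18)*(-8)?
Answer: 87/31 ≈ 2.8064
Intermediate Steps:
l = -864 (l = 108*(-8) = -864)
(1285 + 3587)/(2600 + l) = (1285 + 3587)/(2600 - 864) = 4872/1736 = 4872*(1/1736) = 87/31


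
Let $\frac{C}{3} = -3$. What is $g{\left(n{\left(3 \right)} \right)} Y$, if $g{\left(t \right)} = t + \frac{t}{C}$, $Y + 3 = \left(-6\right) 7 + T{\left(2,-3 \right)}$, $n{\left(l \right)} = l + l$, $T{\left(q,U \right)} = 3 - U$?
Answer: $-208$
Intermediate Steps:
$C = -9$ ($C = 3 \left(-3\right) = -9$)
$n{\left(l \right)} = 2 l$
$Y = -39$ ($Y = -3 + \left(\left(-6\right) 7 + \left(3 - -3\right)\right) = -3 + \left(-42 + \left(3 + 3\right)\right) = -3 + \left(-42 + 6\right) = -3 - 36 = -39$)
$g{\left(t \right)} = \frac{8 t}{9}$ ($g{\left(t \right)} = t + \frac{t}{-9} = t + t \left(- \frac{1}{9}\right) = t - \frac{t}{9} = \frac{8 t}{9}$)
$g{\left(n{\left(3 \right)} \right)} Y = \frac{8 \cdot 2 \cdot 3}{9} \left(-39\right) = \frac{8}{9} \cdot 6 \left(-39\right) = \frac{16}{3} \left(-39\right) = -208$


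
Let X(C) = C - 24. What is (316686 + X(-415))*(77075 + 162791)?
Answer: 75856902902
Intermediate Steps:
X(C) = -24 + C
(316686 + X(-415))*(77075 + 162791) = (316686 + (-24 - 415))*(77075 + 162791) = (316686 - 439)*239866 = 316247*239866 = 75856902902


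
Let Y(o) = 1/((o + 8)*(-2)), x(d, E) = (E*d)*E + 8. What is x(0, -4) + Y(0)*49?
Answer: 79/16 ≈ 4.9375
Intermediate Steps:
x(d, E) = 8 + d*E² (x(d, E) = d*E² + 8 = 8 + d*E²)
Y(o) = -1/(2*(8 + o)) (Y(o) = -½/(8 + o) = -1/(2*(8 + o)))
x(0, -4) + Y(0)*49 = (8 + 0*(-4)²) - 1/(16 + 2*0)*49 = (8 + 0*16) - 1/(16 + 0)*49 = (8 + 0) - 1/16*49 = 8 - 1*1/16*49 = 8 - 1/16*49 = 8 - 49/16 = 79/16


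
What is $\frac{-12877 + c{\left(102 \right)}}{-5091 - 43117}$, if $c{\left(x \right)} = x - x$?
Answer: $\frac{12877}{48208} \approx 0.26711$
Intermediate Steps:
$c{\left(x \right)} = 0$
$\frac{-12877 + c{\left(102 \right)}}{-5091 - 43117} = \frac{-12877 + 0}{-5091 - 43117} = - \frac{12877}{-48208} = \left(-12877\right) \left(- \frac{1}{48208}\right) = \frac{12877}{48208}$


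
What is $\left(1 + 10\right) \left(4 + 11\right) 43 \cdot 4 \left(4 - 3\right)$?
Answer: $28380$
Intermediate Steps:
$\left(1 + 10\right) \left(4 + 11\right) 43 \cdot 4 \left(4 - 3\right) = 11 \cdot 15 \cdot 43 \cdot 4 \cdot 1 = 165 \cdot 43 \cdot 4 = 7095 \cdot 4 = 28380$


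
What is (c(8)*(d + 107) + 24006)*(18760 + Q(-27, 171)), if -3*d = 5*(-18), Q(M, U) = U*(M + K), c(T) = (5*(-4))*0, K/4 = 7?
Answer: 454457586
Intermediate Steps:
K = 28 (K = 4*7 = 28)
c(T) = 0 (c(T) = -20*0 = 0)
Q(M, U) = U*(28 + M) (Q(M, U) = U*(M + 28) = U*(28 + M))
d = 30 (d = -5*(-18)/3 = -⅓*(-90) = 30)
(c(8)*(d + 107) + 24006)*(18760 + Q(-27, 171)) = (0*(30 + 107) + 24006)*(18760 + 171*(28 - 27)) = (0*137 + 24006)*(18760 + 171*1) = (0 + 24006)*(18760 + 171) = 24006*18931 = 454457586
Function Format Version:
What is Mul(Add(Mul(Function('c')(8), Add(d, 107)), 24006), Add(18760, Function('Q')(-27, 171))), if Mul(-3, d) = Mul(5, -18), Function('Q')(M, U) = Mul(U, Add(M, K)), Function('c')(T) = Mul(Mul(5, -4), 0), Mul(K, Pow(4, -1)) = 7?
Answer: 454457586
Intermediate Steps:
K = 28 (K = Mul(4, 7) = 28)
Function('c')(T) = 0 (Function('c')(T) = Mul(-20, 0) = 0)
Function('Q')(M, U) = Mul(U, Add(28, M)) (Function('Q')(M, U) = Mul(U, Add(M, 28)) = Mul(U, Add(28, M)))
d = 30 (d = Mul(Rational(-1, 3), Mul(5, -18)) = Mul(Rational(-1, 3), -90) = 30)
Mul(Add(Mul(Function('c')(8), Add(d, 107)), 24006), Add(18760, Function('Q')(-27, 171))) = Mul(Add(Mul(0, Add(30, 107)), 24006), Add(18760, Mul(171, Add(28, -27)))) = Mul(Add(Mul(0, 137), 24006), Add(18760, Mul(171, 1))) = Mul(Add(0, 24006), Add(18760, 171)) = Mul(24006, 18931) = 454457586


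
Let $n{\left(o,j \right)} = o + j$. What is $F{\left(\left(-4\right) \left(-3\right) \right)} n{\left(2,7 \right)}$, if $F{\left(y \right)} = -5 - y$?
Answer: $-153$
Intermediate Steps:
$n{\left(o,j \right)} = j + o$
$F{\left(\left(-4\right) \left(-3\right) \right)} n{\left(2,7 \right)} = \left(-5 - \left(-4\right) \left(-3\right)\right) \left(7 + 2\right) = \left(-5 - 12\right) 9 = \left(-17\right) 9 = -153$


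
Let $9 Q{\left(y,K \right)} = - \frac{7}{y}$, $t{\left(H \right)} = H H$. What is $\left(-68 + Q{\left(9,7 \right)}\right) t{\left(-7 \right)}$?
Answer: $- \frac{270235}{81} \approx -3336.2$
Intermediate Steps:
$t{\left(H \right)} = H^{2}$
$Q{\left(y,K \right)} = - \frac{7}{9 y}$ ($Q{\left(y,K \right)} = \frac{\left(-7\right) \frac{1}{y}}{9} = - \frac{7}{9 y}$)
$\left(-68 + Q{\left(9,7 \right)}\right) t{\left(-7 \right)} = \left(-68 - \frac{7}{9 \cdot 9}\right) \left(-7\right)^{2} = \left(-68 - \frac{7}{81}\right) 49 = \left(- \frac{5515}{81}\right) 49 = - \frac{270235}{81}$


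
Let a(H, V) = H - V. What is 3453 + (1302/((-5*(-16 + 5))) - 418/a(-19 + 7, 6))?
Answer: 1732448/495 ≈ 3499.9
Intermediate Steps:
3453 + (1302/((-5*(-16 + 5))) - 418/a(-19 + 7, 6)) = 3453 + (1302/((-5*(-16 + 5))) - 418/((-19 + 7) - 1*6)) = 3453 + (1302/((-5*(-11))) - 418/(-12 - 6)) = 3453 + (1302/55 - 418/(-18)) = 3453 + (1302*(1/55) - 418*(-1/18)) = 3453 + (1302/55 + 209/9) = 3453 + 23213/495 = 1732448/495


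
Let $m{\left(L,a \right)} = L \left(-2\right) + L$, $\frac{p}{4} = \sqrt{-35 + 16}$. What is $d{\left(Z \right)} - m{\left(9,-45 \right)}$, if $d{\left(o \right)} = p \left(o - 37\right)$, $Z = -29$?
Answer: $9 - 264 i \sqrt{19} \approx 9.0 - 1150.8 i$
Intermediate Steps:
$p = 4 i \sqrt{19}$ ($p = 4 \sqrt{-35 + 16} = 4 \sqrt{-19} = 4 i \sqrt{19} \approx 17.436 i$)
$m{\left(L,a \right)} = - L$ ($m{\left(L,a \right)} = - 2 L + L = - L$)
$d{\left(o \right)} = 4 i \sqrt{19} \left(-37 + o\right)$ ($d{\left(o \right)} = 4 i \sqrt{19} \left(o - 37\right) = 4 i \sqrt{19} \left(-37 + o\right)$)
$d{\left(Z \right)} - m{\left(9,-45 \right)} = 4 i \sqrt{19} \left(-37 - 29\right) - \left(-1\right) 9 = 4 i \sqrt{19} \left(-66\right) - -9 = - 264 i \sqrt{19} + 9 = 9 - 264 i \sqrt{19}$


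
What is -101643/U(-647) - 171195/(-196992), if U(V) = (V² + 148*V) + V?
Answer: 1952066573/3526222464 ≈ 0.55359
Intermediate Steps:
U(V) = V² + 149*V
-101643/U(-647) - 171195/(-196992) = -101643*(-1/(647*(149 - 647))) - 171195/(-196992) = -101643/((-647*(-498))) - 171195*(-1/196992) = -101643/322206 + 57065/65664 = -101643*1/322206 + 57065/65664 = -33881/107402 + 57065/65664 = 1952066573/3526222464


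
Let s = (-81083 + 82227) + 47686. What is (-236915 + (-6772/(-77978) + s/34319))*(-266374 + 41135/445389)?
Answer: 37609510482273277974662611/595958760192999 ≈ 6.3108e+10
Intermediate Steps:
s = 48830 (s = 1144 + 47686 = 48830)
(-236915 + (-6772/(-77978) + s/34319))*(-266374 + 41135/445389) = (-236915 + (-6772/(-77978) + 48830/34319))*(-266374 + 41135/445389) = (-236915 + (-6772*(-1/77978) + 48830*(1/34319)))*(-266374 + 41135*(1/445389)) = (-236915 + (3386/38989 + 48830/34319))*(-266374 + 41135/445389) = (-236915 + 2020037004/1338063491)*(-118640008351/445389) = -317005291933261/1338063491*(-118640008351/445389) = 37609510482273277974662611/595958760192999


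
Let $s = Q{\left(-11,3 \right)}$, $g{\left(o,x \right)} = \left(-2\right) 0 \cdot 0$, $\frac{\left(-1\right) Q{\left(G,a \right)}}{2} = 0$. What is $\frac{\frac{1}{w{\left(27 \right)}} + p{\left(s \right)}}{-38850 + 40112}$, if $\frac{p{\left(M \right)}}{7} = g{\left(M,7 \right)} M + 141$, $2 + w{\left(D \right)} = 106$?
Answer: $\frac{102649}{131248} \approx 0.7821$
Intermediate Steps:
$w{\left(D \right)} = 104$ ($w{\left(D \right)} = -2 + 106 = 104$)
$Q{\left(G,a \right)} = 0$ ($Q{\left(G,a \right)} = \left(-2\right) 0 = 0$)
$g{\left(o,x \right)} = 0$ ($g{\left(o,x \right)} = 0 \cdot 0 = 0$)
$s = 0$
$p{\left(M \right)} = 987$ ($p{\left(M \right)} = 7 \left(0 M + 141\right) = 7 \left(0 + 141\right) = 7 \cdot 141 = 987$)
$\frac{\frac{1}{w{\left(27 \right)}} + p{\left(s \right)}}{-38850 + 40112} = \frac{\frac{1}{104} + 987}{-38850 + 40112} = \frac{\frac{1}{104} + 987}{1262} = \frac{102649}{104} \cdot \frac{1}{1262} = \frac{102649}{131248}$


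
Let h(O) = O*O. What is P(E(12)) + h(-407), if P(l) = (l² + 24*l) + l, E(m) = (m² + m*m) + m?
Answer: 263149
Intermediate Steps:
h(O) = O²
E(m) = m + 2*m² (E(m) = (m² + m²) + m = 2*m² + m = m + 2*m²)
P(l) = l² + 25*l
P(E(12)) + h(-407) = (12*(1 + 2*12))*(25 + 12*(1 + 2*12)) + (-407)² = (12*(1 + 24))*(25 + 12*(1 + 24)) + 165649 = (12*25)*(25 + 12*25) + 165649 = 300*(25 + 300) + 165649 = 300*325 + 165649 = 97500 + 165649 = 263149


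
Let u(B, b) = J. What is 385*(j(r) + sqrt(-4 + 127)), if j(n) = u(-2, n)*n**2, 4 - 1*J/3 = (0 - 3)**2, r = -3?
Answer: -51975 + 385*sqrt(123) ≈ -47705.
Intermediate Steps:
J = -15 (J = 12 - 3*(0 - 3)**2 = 12 - 3*(-3)**2 = 12 - 3*9 = 12 - 27 = -15)
u(B, b) = -15
j(n) = -15*n**2
385*(j(r) + sqrt(-4 + 127)) = 385*(-15*(-3)**2 + sqrt(-4 + 127)) = 385*(-15*9 + sqrt(123)) = 385*(-135 + sqrt(123)) = -51975 + 385*sqrt(123)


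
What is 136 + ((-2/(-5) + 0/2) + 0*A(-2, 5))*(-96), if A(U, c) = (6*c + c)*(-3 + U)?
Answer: 488/5 ≈ 97.600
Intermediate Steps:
A(U, c) = 7*c*(-3 + U) (A(U, c) = (7*c)*(-3 + U) = 7*c*(-3 + U))
136 + ((-2/(-5) + 0/2) + 0*A(-2, 5))*(-96) = 136 + ((-2/(-5) + 0/2) + 0*(7*5*(-3 - 2)))*(-96) = 136 + ((-2*(-⅕) + 0*(½)) + 0*(7*5*(-5)))*(-96) = 136 + ((⅖ + 0) + 0*(-175))*(-96) = 136 + (⅖ + 0)*(-96) = 136 + (⅖)*(-96) = 136 - 192/5 = 488/5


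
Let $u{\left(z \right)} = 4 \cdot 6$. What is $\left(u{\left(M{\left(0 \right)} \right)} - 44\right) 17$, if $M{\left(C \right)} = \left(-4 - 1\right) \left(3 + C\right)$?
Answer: $-340$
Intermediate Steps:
$M{\left(C \right)} = -15 - 5 C$ ($M{\left(C \right)} = - 5 \left(3 + C\right) = -15 - 5 C$)
$u{\left(z \right)} = 24$
$\left(u{\left(M{\left(0 \right)} \right)} - 44\right) 17 = \left(24 - 44\right) 17 = \left(-20\right) 17 = -340$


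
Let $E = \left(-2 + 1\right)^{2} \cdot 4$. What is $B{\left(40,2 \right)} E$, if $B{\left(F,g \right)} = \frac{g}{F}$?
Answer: $\frac{1}{5} \approx 0.2$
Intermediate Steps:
$E = 4$ ($E = \left(-1\right)^{2} \cdot 4 = 1 \cdot 4 = 4$)
$B{\left(40,2 \right)} E = \frac{2}{40} \cdot 4 = 2 \cdot \frac{1}{40} \cdot 4 = \frac{1}{20} \cdot 4 = \frac{1}{5}$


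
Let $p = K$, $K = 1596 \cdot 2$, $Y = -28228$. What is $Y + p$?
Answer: $-25036$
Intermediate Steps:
$K = 3192$
$p = 3192$
$Y + p = -28228 + 3192 = -25036$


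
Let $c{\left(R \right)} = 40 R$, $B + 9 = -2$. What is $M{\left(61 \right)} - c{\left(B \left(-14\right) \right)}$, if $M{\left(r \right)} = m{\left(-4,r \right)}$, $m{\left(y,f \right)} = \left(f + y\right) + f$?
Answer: $-6042$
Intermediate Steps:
$B = -11$ ($B = -9 - 2 = -11$)
$m{\left(y,f \right)} = y + 2 f$
$M{\left(r \right)} = -4 + 2 r$
$M{\left(61 \right)} - c{\left(B \left(-14\right) \right)} = \left(-4 + 2 \cdot 61\right) - 40 \left(\left(-11\right) \left(-14\right)\right) = \left(-4 + 122\right) - 40 \cdot 154 = 118 - 6160 = -6042$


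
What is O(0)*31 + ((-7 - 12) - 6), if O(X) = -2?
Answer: -87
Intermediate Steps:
O(0)*31 + ((-7 - 12) - 6) = -2*31 + ((-7 - 12) - 6) = -62 + (-19 - 6) = -62 - 25 = -87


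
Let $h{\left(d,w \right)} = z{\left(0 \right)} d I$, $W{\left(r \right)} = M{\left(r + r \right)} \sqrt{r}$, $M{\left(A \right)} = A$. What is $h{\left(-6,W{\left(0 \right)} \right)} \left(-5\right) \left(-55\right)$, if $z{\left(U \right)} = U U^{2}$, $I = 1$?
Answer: $0$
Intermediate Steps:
$W{\left(r \right)} = 2 r^{\frac{3}{2}}$ ($W{\left(r \right)} = \left(r + r\right) \sqrt{r} = 2 r \sqrt{r} = 2 r^{\frac{3}{2}}$)
$z{\left(U \right)} = U^{3}$
$h{\left(d,w \right)} = 0$ ($h{\left(d,w \right)} = 0^{3} d 1 = 0 d 1 = 0 \cdot 1 = 0$)
$h{\left(-6,W{\left(0 \right)} \right)} \left(-5\right) \left(-55\right) = 0 \left(-5\right) \left(-55\right) = 0 \left(-55\right) = 0$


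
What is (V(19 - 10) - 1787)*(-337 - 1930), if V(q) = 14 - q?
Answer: 4039794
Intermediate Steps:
(V(19 - 10) - 1787)*(-337 - 1930) = ((14 - (19 - 10)) - 1787)*(-337 - 1930) = ((14 - 1*9) - 1787)*(-2267) = ((14 - 9) - 1787)*(-2267) = (5 - 1787)*(-2267) = -1782*(-2267) = 4039794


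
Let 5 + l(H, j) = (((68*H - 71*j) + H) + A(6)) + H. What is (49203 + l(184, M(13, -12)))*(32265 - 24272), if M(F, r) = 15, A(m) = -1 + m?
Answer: 487716874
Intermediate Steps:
l(H, j) = -71*j + 70*H (l(H, j) = -5 + ((((68*H - 71*j) + H) + (-1 + 6)) + H) = -5 + ((((-71*j + 68*H) + H) + 5) + H) = -5 + (((-71*j + 69*H) + 5) + H) = -5 + ((5 - 71*j + 69*H) + H) = -5 + (5 - 71*j + 70*H) = -71*j + 70*H)
(49203 + l(184, M(13, -12)))*(32265 - 24272) = (49203 + (-71*15 + 70*184))*(32265 - 24272) = (49203 + (-1065 + 12880))*7993 = (49203 + 11815)*7993 = 61018*7993 = 487716874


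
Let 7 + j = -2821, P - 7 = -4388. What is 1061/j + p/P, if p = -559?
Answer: -235953/953036 ≈ -0.24758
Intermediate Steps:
P = -4381 (P = 7 - 4388 = -4381)
j = -2828 (j = -7 - 2821 = -2828)
1061/j + p/P = 1061/(-2828) - 559/(-4381) = 1061*(-1/2828) - 559*(-1/4381) = -1061/2828 + 43/337 = -235953/953036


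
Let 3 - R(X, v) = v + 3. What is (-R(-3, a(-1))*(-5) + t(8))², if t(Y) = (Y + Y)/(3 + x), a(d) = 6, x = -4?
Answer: 2116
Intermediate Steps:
R(X, v) = -v (R(X, v) = 3 - (v + 3) = 3 - (3 + v) = 3 + (-3 - v) = -v)
t(Y) = -2*Y (t(Y) = (Y + Y)/(3 - 4) = (2*Y)/(-1) = (2*Y)*(-1) = -2*Y)
(-R(-3, a(-1))*(-5) + t(8))² = (-(-1)*6*(-5) - 2*8)² = (-1*(-6)*(-5) - 16)² = (6*(-5) - 16)² = (-30 - 16)² = (-46)² = 2116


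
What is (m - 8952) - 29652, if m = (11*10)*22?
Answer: -36184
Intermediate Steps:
m = 2420 (m = 110*22 = 2420)
(m - 8952) - 29652 = (2420 - 8952) - 29652 = -6532 - 29652 = -36184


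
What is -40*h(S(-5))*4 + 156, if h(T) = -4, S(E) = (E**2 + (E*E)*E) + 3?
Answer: 796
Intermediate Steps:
S(E) = 3 + E**2 + E**3 (S(E) = (E**2 + E**2*E) + 3 = (E**2 + E**3) + 3 = 3 + E**2 + E**3)
-40*h(S(-5))*4 + 156 = -(-160)*4 + 156 = -40*(-16) + 156 = 640 + 156 = 796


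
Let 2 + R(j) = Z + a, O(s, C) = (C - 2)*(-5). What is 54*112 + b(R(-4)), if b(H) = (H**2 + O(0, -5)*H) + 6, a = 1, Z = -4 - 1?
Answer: 5880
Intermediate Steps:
Z = -5
O(s, C) = 10 - 5*C (O(s, C) = (-2 + C)*(-5) = 10 - 5*C)
R(j) = -6 (R(j) = -2 + (-5 + 1) = -2 - 4 = -6)
b(H) = 6 + H**2 + 35*H (b(H) = (H**2 + (10 - 5*(-5))*H) + 6 = (H**2 + (10 + 25)*H) + 6 = (H**2 + 35*H) + 6 = 6 + H**2 + 35*H)
54*112 + b(R(-4)) = 54*112 + (6 + (-6)**2 + 35*(-6)) = 6048 + (6 + 36 - 210) = 6048 - 168 = 5880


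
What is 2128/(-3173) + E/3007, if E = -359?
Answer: -396737/502169 ≈ -0.79005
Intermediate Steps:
2128/(-3173) + E/3007 = 2128/(-3173) - 359/3007 = 2128*(-1/3173) - 359*1/3007 = -112/167 - 359/3007 = -396737/502169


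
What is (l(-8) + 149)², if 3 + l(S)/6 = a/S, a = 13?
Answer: 235225/16 ≈ 14702.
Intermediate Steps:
l(S) = -18 + 78/S (l(S) = -18 + 6*(13/S) = -18 + 78/S)
(l(-8) + 149)² = ((-18 + 78/(-8)) + 149)² = ((-18 + 78*(-⅛)) + 149)² = ((-18 - 39/4) + 149)² = (-111/4 + 149)² = (485/4)² = 235225/16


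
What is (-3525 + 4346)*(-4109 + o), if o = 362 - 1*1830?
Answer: -4578717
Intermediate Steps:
o = -1468 (o = 362 - 1830 = -1468)
(-3525 + 4346)*(-4109 + o) = (-3525 + 4346)*(-4109 - 1468) = 821*(-5577) = -4578717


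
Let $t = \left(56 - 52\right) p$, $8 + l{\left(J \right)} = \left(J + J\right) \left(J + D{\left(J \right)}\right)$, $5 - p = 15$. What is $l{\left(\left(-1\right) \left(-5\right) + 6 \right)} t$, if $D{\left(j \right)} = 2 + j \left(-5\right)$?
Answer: $37280$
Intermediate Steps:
$p = -10$ ($p = 5 - 15 = -10$)
$D{\left(j \right)} = 2 - 5 j$
$l{\left(J \right)} = -8 + 2 J \left(2 - 4 J\right)$ ($l{\left(J \right)} = -8 + \left(J + J\right) \left(J - \left(-2 + 5 J\right)\right) = -8 + 2 J \left(2 - 4 J\right)$)
$t = -40$ ($t = \left(56 - 52\right) \left(-10\right) = 4 \left(-10\right) = -40$)
$l{\left(\left(-1\right) \left(-5\right) + 6 \right)} t = \left(-8 - 8 \left(\left(-1\right) \left(-5\right) + 6\right)^{2} + 4 \left(\left(-1\right) \left(-5\right) + 6\right)\right) \left(-40\right) = \left(-8 - 8 \left(5 + 6\right)^{2} + 4 \left(5 + 6\right)\right) \left(-40\right) = \left(-8 - 8 \cdot 11^{2} + 4 \cdot 11\right) \left(-40\right) = \left(-8 - 968 + 44\right) \left(-40\right) = \left(-932\right) \left(-40\right) = 37280$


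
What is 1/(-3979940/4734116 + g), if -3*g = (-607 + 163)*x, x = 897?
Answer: 1183529/157119580939 ≈ 7.5327e-6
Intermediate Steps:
g = 132756 (g = -(-607 + 163)*897/3 = -(-148)*897 = -1/3*(-398268) = 132756)
1/(-3979940/4734116 + g) = 1/(-3979940/4734116 + 132756) = 1/(-3979940*1/4734116 + 132756) = 1/(-994985/1183529 + 132756) = 1/(157119580939/1183529) = 1183529/157119580939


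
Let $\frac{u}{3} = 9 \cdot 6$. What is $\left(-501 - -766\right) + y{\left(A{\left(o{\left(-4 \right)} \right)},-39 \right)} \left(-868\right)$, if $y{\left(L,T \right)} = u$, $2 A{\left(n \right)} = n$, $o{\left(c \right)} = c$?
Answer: $-140351$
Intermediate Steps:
$A{\left(n \right)} = \frac{n}{2}$
$u = 162$ ($u = 3 \cdot 9 \cdot 6 = 3 \cdot 54 = 162$)
$y{\left(L,T \right)} = 162$
$\left(-501 - -766\right) + y{\left(A{\left(o{\left(-4 \right)} \right)},-39 \right)} \left(-868\right) = \left(-501 - -766\right) + 162 \left(-868\right) = \left(-501 + 766\right) - 140616 = 265 - 140616 = -140351$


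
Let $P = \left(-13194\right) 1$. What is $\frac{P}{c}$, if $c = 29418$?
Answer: $- \frac{2199}{4903} \approx -0.4485$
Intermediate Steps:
$P = -13194$
$\frac{P}{c} = - \frac{13194}{29418} = \left(-13194\right) \frac{1}{29418} = - \frac{2199}{4903}$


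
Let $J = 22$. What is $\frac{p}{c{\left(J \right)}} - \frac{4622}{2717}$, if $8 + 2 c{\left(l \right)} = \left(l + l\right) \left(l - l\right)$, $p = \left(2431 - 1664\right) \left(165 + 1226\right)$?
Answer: $- \frac{2898777637}{10868} \approx -2.6673 \cdot 10^{5}$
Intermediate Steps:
$p = 1066897$ ($p = 767 \cdot 1391 = 1066897$)
$c{\left(l \right)} = -4$ ($c{\left(l \right)} = -4 + \frac{\left(l + l\right) \left(l - l\right)}{2} = -4 + \frac{2 l 0}{2} = -4 + \frac{1}{2} \cdot 0 = -4 + 0 = -4$)
$\frac{p}{c{\left(J \right)}} - \frac{4622}{2717} = \frac{1066897}{-4} - \frac{4622}{2717} = 1066897 \left(- \frac{1}{4}\right) - \frac{4622}{2717} = - \frac{1066897}{4} - \frac{4622}{2717} = - \frac{2898777637}{10868}$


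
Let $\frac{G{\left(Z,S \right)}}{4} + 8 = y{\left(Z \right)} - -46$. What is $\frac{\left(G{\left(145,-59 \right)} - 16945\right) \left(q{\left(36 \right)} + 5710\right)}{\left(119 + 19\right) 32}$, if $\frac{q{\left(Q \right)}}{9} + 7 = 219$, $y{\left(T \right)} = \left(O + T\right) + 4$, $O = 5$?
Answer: $- \frac{61618193}{2208} \approx -27907.0$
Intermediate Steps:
$y{\left(T \right)} = 9 + T$ ($y{\left(T \right)} = \left(5 + T\right) + 4 = 9 + T$)
$q{\left(Q \right)} = 1908$ ($q{\left(Q \right)} = -63 + 9 \cdot 219 = -63 + 1971 = 1908$)
$G{\left(Z,S \right)} = 188 + 4 Z$ ($G{\left(Z,S \right)} = -32 + 4 \left(\left(9 + Z\right) - -46\right) = -32 + 4 \left(\left(9 + Z\right) + 46\right) = -32 + 4 \left(55 + Z\right) = -32 + \left(220 + 4 Z\right) = 188 + 4 Z$)
$\frac{\left(G{\left(145,-59 \right)} - 16945\right) \left(q{\left(36 \right)} + 5710\right)}{\left(119 + 19\right) 32} = \frac{\left(\left(188 + 4 \cdot 145\right) - 16945\right) \left(1908 + 5710\right)}{\left(119 + 19\right) 32} = \frac{\left(\left(188 + 580\right) - 16945\right) 7618}{138 \cdot 32} = \frac{\left(768 - 16945\right) 7618}{4416} = \left(-16177\right) 7618 \cdot \frac{1}{4416} = \left(-123236386\right) \frac{1}{4416} = - \frac{61618193}{2208}$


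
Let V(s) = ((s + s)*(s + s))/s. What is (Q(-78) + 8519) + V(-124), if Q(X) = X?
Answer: 7945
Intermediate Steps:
V(s) = 4*s (V(s) = ((2*s)*(2*s))/s = (4*s²)/s = 4*s)
(Q(-78) + 8519) + V(-124) = (-78 + 8519) + 4*(-124) = 8441 - 496 = 7945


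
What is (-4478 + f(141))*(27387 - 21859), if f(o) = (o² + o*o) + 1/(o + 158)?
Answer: 58319941176/299 ≈ 1.9505e+8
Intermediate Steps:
f(o) = 1/(158 + o) + 2*o² (f(o) = (o² + o²) + 1/(158 + o) = 2*o² + 1/(158 + o) = 1/(158 + o) + 2*o²)
(-4478 + f(141))*(27387 - 21859) = (-4478 + (1 + 2*141³ + 316*141²)/(158 + 141))*(27387 - 21859) = (-4478 + (1 + 2*2803221 + 316*19881)/299)*5528 = (-4478 + (1 + 5606442 + 6282396)/299)*5528 = (-4478 + (1/299)*11888839)*5528 = (-4478 + 11888839/299)*5528 = (10549917/299)*5528 = 58319941176/299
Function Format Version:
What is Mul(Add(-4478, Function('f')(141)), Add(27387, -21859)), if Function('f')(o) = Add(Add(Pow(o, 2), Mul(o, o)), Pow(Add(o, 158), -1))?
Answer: Rational(58319941176, 299) ≈ 1.9505e+8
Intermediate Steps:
Function('f')(o) = Add(Pow(Add(158, o), -1), Mul(2, Pow(o, 2))) (Function('f')(o) = Add(Add(Pow(o, 2), Pow(o, 2)), Pow(Add(158, o), -1)) = Add(Mul(2, Pow(o, 2)), Pow(Add(158, o), -1)) = Add(Pow(Add(158, o), -1), Mul(2, Pow(o, 2))))
Mul(Add(-4478, Function('f')(141)), Add(27387, -21859)) = Mul(Add(-4478, Mul(Pow(Add(158, 141), -1), Add(1, Mul(2, Pow(141, 3)), Mul(316, Pow(141, 2))))), Add(27387, -21859)) = Mul(Add(-4478, Mul(Pow(299, -1), Add(1, Mul(2, 2803221), Mul(316, 19881)))), 5528) = Mul(Add(-4478, Mul(Rational(1, 299), Add(1, 5606442, 6282396))), 5528) = Mul(Add(-4478, Mul(Rational(1, 299), 11888839)), 5528) = Mul(Add(-4478, Rational(11888839, 299)), 5528) = Mul(Rational(10549917, 299), 5528) = Rational(58319941176, 299)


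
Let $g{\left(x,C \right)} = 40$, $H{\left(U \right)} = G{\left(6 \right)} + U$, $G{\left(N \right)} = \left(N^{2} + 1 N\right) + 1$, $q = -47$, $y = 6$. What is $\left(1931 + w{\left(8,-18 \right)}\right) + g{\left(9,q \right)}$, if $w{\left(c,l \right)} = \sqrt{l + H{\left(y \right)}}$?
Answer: $1971 + \sqrt{31} \approx 1976.6$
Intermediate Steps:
$G{\left(N \right)} = 1 + N + N^{2}$ ($G{\left(N \right)} = \left(N^{2} + N\right) + 1 = \left(N + N^{2}\right) + 1 = 1 + N + N^{2}$)
$H{\left(U \right)} = 43 + U$ ($H{\left(U \right)} = \left(1 + 6 + 6^{2}\right) + U = \left(1 + 6 + 36\right) + U = 43 + U$)
$w{\left(c,l \right)} = \sqrt{49 + l}$ ($w{\left(c,l \right)} = \sqrt{l + \left(43 + 6\right)} = \sqrt{l + 49} = \sqrt{49 + l}$)
$\left(1931 + w{\left(8,-18 \right)}\right) + g{\left(9,q \right)} = \left(1931 + \sqrt{49 - 18}\right) + 40 = \left(1931 + \sqrt{31}\right) + 40 = 1971 + \sqrt{31}$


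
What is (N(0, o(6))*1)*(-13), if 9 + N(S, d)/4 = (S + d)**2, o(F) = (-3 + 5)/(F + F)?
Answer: 4199/9 ≈ 466.56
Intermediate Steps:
o(F) = 1/F (o(F) = 2/((2*F)) = 2*(1/(2*F)) = 1/F)
N(S, d) = -36 + 4*(S + d)**2
(N(0, o(6))*1)*(-13) = ((-36 + 4*(0 + 1/6)**2)*1)*(-13) = ((-36 + 4*(1/6)**2)*1)*(-13) = ((-36 + 4*(1/36))*1)*(-13) = ((-36 + 1/9)*1)*(-13) = -323/9*1*(-13) = -323/9*(-13) = 4199/9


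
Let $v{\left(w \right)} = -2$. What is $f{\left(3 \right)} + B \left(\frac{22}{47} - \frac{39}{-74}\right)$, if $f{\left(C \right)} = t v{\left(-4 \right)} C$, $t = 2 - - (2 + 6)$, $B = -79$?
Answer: $- \frac{482099}{3478} \approx -138.61$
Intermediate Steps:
$t = 10$ ($t = 2 - \left(-1\right) 8 = 2 - -8 = 2 + 8 = 10$)
$f{\left(C \right)} = - 20 C$ ($f{\left(C \right)} = 10 \left(-2\right) C = - 20 C$)
$f{\left(3 \right)} + B \left(\frac{22}{47} - \frac{39}{-74}\right) = \left(-20\right) 3 - 79 \left(\frac{22}{47} - \frac{39}{-74}\right) = -60 - 79 \left(22 \cdot \frac{1}{47} - - \frac{39}{74}\right) = -60 - 79 \left(\frac{22}{47} + \frac{39}{74}\right) = -60 - \frac{273419}{3478} = - \frac{482099}{3478}$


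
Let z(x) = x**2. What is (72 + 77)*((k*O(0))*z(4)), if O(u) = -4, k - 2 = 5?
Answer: -66752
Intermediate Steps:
k = 7 (k = 2 + 5 = 7)
(72 + 77)*((k*O(0))*z(4)) = (72 + 77)*((7*(-4))*4**2) = 149*(-28*16) = 149*(-448) = -66752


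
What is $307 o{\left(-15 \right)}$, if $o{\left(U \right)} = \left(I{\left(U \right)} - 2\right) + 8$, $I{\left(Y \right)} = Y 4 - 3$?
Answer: $-17499$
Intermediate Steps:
$I{\left(Y \right)} = -3 + 4 Y$ ($I{\left(Y \right)} = 4 Y - 3 = -3 + 4 Y$)
$o{\left(U \right)} = 3 + 4 U$ ($o{\left(U \right)} = \left(\left(-3 + 4 U\right) - 2\right) + 8 = \left(-5 + 4 U\right) + 8 = 3 + 4 U$)
$307 o{\left(-15 \right)} = 307 \left(3 + 4 \left(-15\right)\right) = 307 \left(3 - 60\right) = 307 \left(-57\right) = -17499$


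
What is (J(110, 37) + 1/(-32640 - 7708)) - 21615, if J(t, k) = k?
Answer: -870629145/40348 ≈ -21578.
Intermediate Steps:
(J(110, 37) + 1/(-32640 - 7708)) - 21615 = (37 + 1/(-32640 - 7708)) - 21615 = (37 + 1/(-40348)) - 21615 = (37 - 1/40348) - 21615 = 1492875/40348 - 21615 = -870629145/40348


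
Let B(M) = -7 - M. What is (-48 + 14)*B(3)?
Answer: 340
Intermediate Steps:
(-48 + 14)*B(3) = (-48 + 14)*(-7 - 1*3) = -34*(-7 - 3) = -34*(-10) = 340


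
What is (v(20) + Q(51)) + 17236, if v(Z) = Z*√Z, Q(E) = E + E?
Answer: 17338 + 40*√5 ≈ 17427.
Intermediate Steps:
Q(E) = 2*E
v(Z) = Z^(3/2)
(v(20) + Q(51)) + 17236 = (20^(3/2) + 2*51) + 17236 = (40*√5 + 102) + 17236 = (102 + 40*√5) + 17236 = 17338 + 40*√5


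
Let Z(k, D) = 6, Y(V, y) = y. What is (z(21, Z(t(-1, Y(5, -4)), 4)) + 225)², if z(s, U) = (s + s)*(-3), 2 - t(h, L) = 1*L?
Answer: 9801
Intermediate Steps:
t(h, L) = 2 - L
z(s, U) = -6*s (z(s, U) = (2*s)*(-3) = -6*s)
(z(21, Z(t(-1, Y(5, -4)), 4)) + 225)² = (-6*21 + 225)² = (-126 + 225)² = 99² = 9801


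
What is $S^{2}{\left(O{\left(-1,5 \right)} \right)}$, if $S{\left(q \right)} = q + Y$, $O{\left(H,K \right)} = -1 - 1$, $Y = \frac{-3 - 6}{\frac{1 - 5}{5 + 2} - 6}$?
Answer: $\frac{841}{2116} \approx 0.39745$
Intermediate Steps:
$Y = \frac{63}{46}$ ($Y = - \frac{9}{- \frac{4}{7} - 6} = - \frac{9}{- \frac{46}{7}} = \left(-9\right) \left(- \frac{7}{46}\right) = \frac{63}{46} \approx 1.3696$)
$O{\left(H,K \right)} = -2$ ($O{\left(H,K \right)} = -1 - 1 = -2$)
$S{\left(q \right)} = \frac{63}{46} + q$ ($S{\left(q \right)} = q + \frac{63}{46} = \frac{63}{46} + q$)
$S^{2}{\left(O{\left(-1,5 \right)} \right)} = \left(\frac{63}{46} - 2\right)^{2} = \left(- \frac{29}{46}\right)^{2} = \frac{841}{2116}$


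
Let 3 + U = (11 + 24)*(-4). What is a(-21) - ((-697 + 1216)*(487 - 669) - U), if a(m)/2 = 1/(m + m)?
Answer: 1980614/21 ≈ 94315.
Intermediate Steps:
a(m) = 1/m (a(m) = 2/(m + m) = 2/((2*m)) = 2*(1/(2*m)) = 1/m)
U = -143 (U = -3 + (11 + 24)*(-4) = -3 + 35*(-4) = -3 - 140 = -143)
a(-21) - ((-697 + 1216)*(487 - 669) - U) = 1/(-21) - ((-697 + 1216)*(487 - 669) - 1*(-143)) = -1/21 - (519*(-182) + 143) = -1/21 - (-94458 + 143) = -1/21 - 1*(-94315) = -1/21 + 94315 = 1980614/21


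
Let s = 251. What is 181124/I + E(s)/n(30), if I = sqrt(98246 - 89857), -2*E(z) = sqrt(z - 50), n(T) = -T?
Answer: sqrt(201)/60 + 181124*sqrt(8389)/8389 ≈ 1977.8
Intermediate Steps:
E(z) = -sqrt(-50 + z)/2 (E(z) = -sqrt(z - 50)/2 = -sqrt(-50 + z)/2)
I = sqrt(8389) ≈ 91.591
181124/I + E(s)/n(30) = 181124/(sqrt(8389)) + (-sqrt(-50 + 251)/2)/((-1*30)) = 181124*(sqrt(8389)/8389) - sqrt(201)/2/(-30) = 181124*sqrt(8389)/8389 - sqrt(201)/2*(-1/30) = 181124*sqrt(8389)/8389 + sqrt(201)/60 = sqrt(201)/60 + 181124*sqrt(8389)/8389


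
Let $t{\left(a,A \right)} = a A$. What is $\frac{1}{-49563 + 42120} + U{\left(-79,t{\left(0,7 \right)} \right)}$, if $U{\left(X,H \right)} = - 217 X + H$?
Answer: $\frac{127595348}{7443} \approx 17143.0$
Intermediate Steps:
$t{\left(a,A \right)} = A a$
$U{\left(X,H \right)} = H - 217 X$
$\frac{1}{-49563 + 42120} + U{\left(-79,t{\left(0,7 \right)} \right)} = \frac{1}{-49563 + 42120} + \left(7 \cdot 0 - -17143\right) = \frac{1}{-7443} + \left(0 + 17143\right) = - \frac{1}{7443} + 17143 = \frac{127595348}{7443}$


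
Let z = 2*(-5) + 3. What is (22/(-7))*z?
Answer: 22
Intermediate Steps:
z = -7 (z = -10 + 3 = -7)
(22/(-7))*z = (22/(-7))*(-7) = -⅐*22*(-7) = -22/7*(-7) = 22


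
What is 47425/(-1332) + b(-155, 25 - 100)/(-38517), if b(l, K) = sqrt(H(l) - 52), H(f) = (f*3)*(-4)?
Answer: -47425/1332 - 4*sqrt(113)/38517 ≈ -35.605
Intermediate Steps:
H(f) = -12*f (H(f) = (3*f)*(-4) = -12*f)
b(l, K) = sqrt(-52 - 12*l) (b(l, K) = sqrt(-12*l - 52) = sqrt(-52 - 12*l))
47425/(-1332) + b(-155, 25 - 100)/(-38517) = 47425/(-1332) + (2*sqrt(-13 - 3*(-155)))/(-38517) = 47425*(-1/1332) + (2*sqrt(-13 + 465))*(-1/38517) = -47425/1332 + (2*sqrt(452))*(-1/38517) = -47425/1332 + (2*(2*sqrt(113)))*(-1/38517) = -47425/1332 + (4*sqrt(113))*(-1/38517) = -47425/1332 - 4*sqrt(113)/38517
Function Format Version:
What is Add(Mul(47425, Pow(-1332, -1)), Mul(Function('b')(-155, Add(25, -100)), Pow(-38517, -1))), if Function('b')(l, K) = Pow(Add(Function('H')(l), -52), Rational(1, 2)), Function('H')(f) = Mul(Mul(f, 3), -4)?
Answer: Add(Rational(-47425, 1332), Mul(Rational(-4, 38517), Pow(113, Rational(1, 2)))) ≈ -35.605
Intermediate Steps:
Function('H')(f) = Mul(-12, f) (Function('H')(f) = Mul(Mul(3, f), -4) = Mul(-12, f))
Function('b')(l, K) = Pow(Add(-52, Mul(-12, l)), Rational(1, 2)) (Function('b')(l, K) = Pow(Add(Mul(-12, l), -52), Rational(1, 2)) = Pow(Add(-52, Mul(-12, l)), Rational(1, 2)))
Add(Mul(47425, Pow(-1332, -1)), Mul(Function('b')(-155, Add(25, -100)), Pow(-38517, -1))) = Add(Mul(47425, Pow(-1332, -1)), Mul(Mul(2, Pow(Add(-13, Mul(-3, -155)), Rational(1, 2))), Pow(-38517, -1))) = Add(Mul(47425, Rational(-1, 1332)), Mul(Mul(2, Pow(Add(-13, 465), Rational(1, 2))), Rational(-1, 38517))) = Add(Rational(-47425, 1332), Mul(Mul(2, Pow(452, Rational(1, 2))), Rational(-1, 38517))) = Add(Rational(-47425, 1332), Mul(Mul(2, Mul(2, Pow(113, Rational(1, 2)))), Rational(-1, 38517))) = Add(Rational(-47425, 1332), Mul(Mul(4, Pow(113, Rational(1, 2))), Rational(-1, 38517))) = Add(Rational(-47425, 1332), Mul(Rational(-4, 38517), Pow(113, Rational(1, 2))))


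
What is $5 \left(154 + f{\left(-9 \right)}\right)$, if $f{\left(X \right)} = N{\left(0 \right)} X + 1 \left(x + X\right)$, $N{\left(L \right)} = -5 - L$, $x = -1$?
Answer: $945$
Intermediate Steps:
$f{\left(X \right)} = -1 - 4 X$ ($f{\left(X \right)} = \left(-5 - 0\right) X + 1 \left(-1 + X\right) = \left(-5 + 0\right) X + \left(-1 + X\right) = - 5 X + \left(-1 + X\right) = -1 - 4 X$)
$5 \left(154 + f{\left(-9 \right)}\right) = 5 \left(154 - -35\right) = 5 \left(154 + \left(-1 + 36\right)\right) = 5 \left(154 + 35\right) = 5 \cdot 189 = 945$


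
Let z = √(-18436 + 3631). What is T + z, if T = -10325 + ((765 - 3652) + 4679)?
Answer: -8533 + 3*I*√1645 ≈ -8533.0 + 121.68*I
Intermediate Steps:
z = 3*I*√1645 (z = √(-14805) = 3*I*√1645 ≈ 121.68*I)
T = -8533 (T = -10325 + (-2887 + 4679) = -10325 + 1792 = -8533)
T + z = -8533 + 3*I*√1645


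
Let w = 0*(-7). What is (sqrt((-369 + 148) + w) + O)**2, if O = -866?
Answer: (866 - I*sqrt(221))**2 ≈ 7.4974e+5 - 25748.0*I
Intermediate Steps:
w = 0
(sqrt((-369 + 148) + w) + O)**2 = (sqrt((-369 + 148) + 0) - 866)**2 = (sqrt(-221 + 0) - 866)**2 = (sqrt(-221) - 866)**2 = (I*sqrt(221) - 866)**2 = (-866 + I*sqrt(221))**2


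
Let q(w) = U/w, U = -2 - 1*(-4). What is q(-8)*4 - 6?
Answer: -7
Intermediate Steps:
U = 2 (U = -2 + 4 = 2)
q(w) = 2/w
q(-8)*4 - 6 = (2/(-8))*4 - 6 = (2*(-⅛))*4 - 6 = -¼*4 - 6 = -1 - 6 = -7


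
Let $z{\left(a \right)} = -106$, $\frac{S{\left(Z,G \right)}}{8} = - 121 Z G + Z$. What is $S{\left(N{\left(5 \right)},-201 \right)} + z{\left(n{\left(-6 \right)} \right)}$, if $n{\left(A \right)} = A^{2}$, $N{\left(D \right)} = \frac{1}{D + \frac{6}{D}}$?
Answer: $\frac{969594}{31} \approx 31277.0$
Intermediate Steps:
$S{\left(Z,G \right)} = 8 Z - 968 G Z$ ($S{\left(Z,G \right)} = 8 \left(- 121 Z G + Z\right) = 8 \left(- 121 G Z + Z\right) = 8 \left(Z - 121 G Z\right) = 8 Z - 968 G Z$)
$S{\left(N{\left(5 \right)},-201 \right)} + z{\left(n{\left(-6 \right)} \right)} = 8 \frac{5}{6 + 5^{2}} \left(1 - -24321\right) - 106 = 8 \frac{5}{6 + 25} \left(1 + 24321\right) - 106 = 8 \cdot \frac{5}{31} \cdot 24322 - 106 = \frac{972880}{31} - 106 = \frac{969594}{31}$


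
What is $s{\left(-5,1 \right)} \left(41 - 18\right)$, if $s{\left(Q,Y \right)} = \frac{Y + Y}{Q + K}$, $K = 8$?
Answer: $\frac{46}{3} \approx 15.333$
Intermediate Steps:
$s{\left(Q,Y \right)} = \frac{2 Y}{8 + Q}$ ($s{\left(Q,Y \right)} = \frac{Y + Y}{Q + 8} = \frac{2 Y}{8 + Q}$)
$s{\left(-5,1 \right)} \left(41 - 18\right) = 2 \cdot 1 \frac{1}{8 - 5} \left(41 - 18\right) = 2 \cdot 1 \cdot \frac{1}{3} \cdot 23 = \frac{2}{3} \cdot 23 = \frac{46}{3}$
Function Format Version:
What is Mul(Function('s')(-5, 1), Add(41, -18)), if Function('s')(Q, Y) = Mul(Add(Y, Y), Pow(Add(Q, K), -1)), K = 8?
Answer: Rational(46, 3) ≈ 15.333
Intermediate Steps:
Function('s')(Q, Y) = Mul(2, Y, Pow(Add(8, Q), -1)) (Function('s')(Q, Y) = Mul(Add(Y, Y), Pow(Add(Q, 8), -1)) = Mul(Mul(2, Y), Pow(Add(8, Q), -1)) = Mul(2, Y, Pow(Add(8, Q), -1)))
Mul(Function('s')(-5, 1), Add(41, -18)) = Mul(Mul(2, 1, Pow(Add(8, -5), -1)), Add(41, -18)) = Mul(Mul(2, 1, Pow(3, -1)), 23) = Mul(Mul(2, 1, Rational(1, 3)), 23) = Mul(Rational(2, 3), 23) = Rational(46, 3)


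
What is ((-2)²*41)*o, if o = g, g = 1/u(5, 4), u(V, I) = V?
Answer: 164/5 ≈ 32.800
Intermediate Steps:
g = ⅕ (g = 1/5 = ⅕ ≈ 0.20000)
o = ⅕ ≈ 0.20000
((-2)²*41)*o = ((-2)²*41)*(⅕) = (4*41)*(⅕) = 164*(⅕) = 164/5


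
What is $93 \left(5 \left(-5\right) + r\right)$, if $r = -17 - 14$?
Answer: $-5208$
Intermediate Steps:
$r = -31$ ($r = -17 - 14 = -31$)
$93 \left(5 \left(-5\right) + r\right) = 93 \left(5 \left(-5\right) - 31\right) = 93 \left(-25 - 31\right) = 93 \left(-56\right) = -5208$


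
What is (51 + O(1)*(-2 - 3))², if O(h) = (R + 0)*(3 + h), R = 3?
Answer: 81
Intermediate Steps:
O(h) = 9 + 3*h (O(h) = (3 + 0)*(3 + h) = 3*(3 + h) = 9 + 3*h)
(51 + O(1)*(-2 - 3))² = (51 + (9 + 3*1)*(-2 - 3))² = (51 + (9 + 3)*(-5))² = (51 + 12*(-5))² = (51 - 60)² = (-9)² = 81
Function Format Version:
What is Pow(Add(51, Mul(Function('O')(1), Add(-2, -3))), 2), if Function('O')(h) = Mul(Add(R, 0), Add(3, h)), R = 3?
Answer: 81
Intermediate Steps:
Function('O')(h) = Add(9, Mul(3, h)) (Function('O')(h) = Mul(Add(3, 0), Add(3, h)) = Mul(3, Add(3, h)) = Add(9, Mul(3, h)))
Pow(Add(51, Mul(Function('O')(1), Add(-2, -3))), 2) = Pow(Add(51, Mul(Add(9, Mul(3, 1)), Add(-2, -3))), 2) = Pow(Add(51, Mul(Add(9, 3), -5)), 2) = Pow(Add(51, Mul(12, -5)), 2) = Pow(Add(51, -60), 2) = Pow(-9, 2) = 81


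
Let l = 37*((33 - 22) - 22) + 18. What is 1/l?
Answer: -1/389 ≈ -0.0025707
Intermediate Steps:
l = -389 (l = 37*(11 - 22) + 18 = 37*(-11) + 18 = -407 + 18 = -389)
1/l = 1/(-389) = -1/389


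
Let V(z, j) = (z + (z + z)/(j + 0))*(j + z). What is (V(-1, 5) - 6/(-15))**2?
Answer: 676/25 ≈ 27.040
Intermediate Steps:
V(z, j) = (j + z)*(z + 2*z/j) (V(z, j) = (z + (2*z)/j)*(j + z) = (z + 2*z/j)*(j + z) = (j + z)*(z + 2*z/j))
(V(-1, 5) - 6/(-15))**2 = (-1*(2*(-1) + 5*(2 + 5 - 1))/5 - 6/(-15))**2 = (-1*1/5*(-2 + 5*6) - 6*(-1/15))**2 = (-1*1/5*(-2 + 30) + 2/5)**2 = (-1*1/5*28 + 2/5)**2 = (-28/5 + 2/5)**2 = (-26/5)**2 = 676/25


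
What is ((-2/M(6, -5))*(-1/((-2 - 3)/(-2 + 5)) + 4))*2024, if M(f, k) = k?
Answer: 93104/25 ≈ 3724.2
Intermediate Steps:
((-2/M(6, -5))*(-1/((-2 - 3)/(-2 + 5)) + 4))*2024 = ((-2/(-5))*(-1/((-2 - 3)/(-2 + 5)) + 4))*2024 = ((-2*(-1/5))*(-1/((-5/3)) + 4))*2024 = (2*(-1/((-5*1/3)) + 4)/5)*2024 = (2*(-1/(-5/3) + 4)/5)*2024 = (2*(-1*(-3/5) + 4)/5)*2024 = (2*(3/5 + 4)/5)*2024 = ((2/5)*(23/5))*2024 = (46/25)*2024 = 93104/25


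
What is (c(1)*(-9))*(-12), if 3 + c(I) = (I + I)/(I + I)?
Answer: -216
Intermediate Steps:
c(I) = -2 (c(I) = -3 + (I + I)/(I + I) = -3 + (2*I)/((2*I)) = -3 + (2*I)*(1/(2*I)) = -3 + 1 = -2)
(c(1)*(-9))*(-12) = -2*(-9)*(-12) = 18*(-12) = -216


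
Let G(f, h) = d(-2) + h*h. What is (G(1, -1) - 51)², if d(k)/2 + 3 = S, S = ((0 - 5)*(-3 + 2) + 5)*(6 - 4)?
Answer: 256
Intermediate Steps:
S = 20 (S = (-5*(-1) + 5)*2 = (5 + 5)*2 = 10*2 = 20)
d(k) = 34 (d(k) = -6 + 2*20 = -6 + 40 = 34)
G(f, h) = 34 + h² (G(f, h) = 34 + h*h = 34 + h²)
(G(1, -1) - 51)² = ((34 + (-1)²) - 51)² = ((34 + 1) - 51)² = (35 - 51)² = (-16)² = 256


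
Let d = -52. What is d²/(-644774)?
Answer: -104/24799 ≈ -0.0041937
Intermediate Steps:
d²/(-644774) = (-52)²/(-644774) = 2704*(-1/644774) = -104/24799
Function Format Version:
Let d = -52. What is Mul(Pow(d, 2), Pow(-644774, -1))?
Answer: Rational(-104, 24799) ≈ -0.0041937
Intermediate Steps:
Mul(Pow(d, 2), Pow(-644774, -1)) = Mul(Pow(-52, 2), Pow(-644774, -1)) = Mul(2704, Rational(-1, 644774)) = Rational(-104, 24799)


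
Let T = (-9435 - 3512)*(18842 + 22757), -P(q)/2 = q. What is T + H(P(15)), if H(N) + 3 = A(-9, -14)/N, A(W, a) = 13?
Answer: -16157467693/30 ≈ -5.3858e+8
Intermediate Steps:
P(q) = -2*q
T = -538582253 (T = -12947*41599 = -538582253)
H(N) = -3 + 13/N
T + H(P(15)) = -538582253 + (-3 + 13/((-2*15))) = -538582253 + (-3 + 13/(-30)) = -538582253 + (-3 + 13*(-1/30)) = -538582253 + (-3 - 13/30) = -538582253 - 103/30 = -16157467693/30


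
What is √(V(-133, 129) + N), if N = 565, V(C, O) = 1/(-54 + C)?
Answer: √19757298/187 ≈ 23.770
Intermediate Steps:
√(V(-133, 129) + N) = √(1/(-54 - 133) + 565) = √(1/(-187) + 565) = √(-1/187 + 565) = √(105654/187) = √19757298/187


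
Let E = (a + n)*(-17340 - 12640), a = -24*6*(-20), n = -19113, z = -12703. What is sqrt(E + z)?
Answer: sqrt(486652637) ≈ 22060.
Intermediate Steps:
a = 2880 (a = -144*(-20) = 2880)
E = 486665340 (E = (2880 - 19113)*(-17340 - 12640) = -16233*(-29980) = 486665340)
sqrt(E + z) = sqrt(486665340 - 12703) = sqrt(486652637)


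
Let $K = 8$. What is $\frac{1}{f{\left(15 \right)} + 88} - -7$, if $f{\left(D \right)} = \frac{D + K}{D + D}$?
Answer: $\frac{18671}{2663} \approx 7.0113$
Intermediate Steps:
$f{\left(D \right)} = \frac{8 + D}{2 D}$ ($f{\left(D \right)} = \frac{D + 8}{D + D} = \frac{8 + D}{2 D}$)
$\frac{1}{f{\left(15 \right)} + 88} - -7 = \frac{1}{\frac{8 + 15}{2 \cdot 15} + 88} - -7 = \frac{1}{\frac{1}{2} \cdot \frac{1}{15} \cdot 23 + 88} + 7 = \frac{1}{\frac{23}{30} + 88} + 7 = \frac{1}{\frac{2663}{30}} + 7 = \frac{30}{2663} + 7 = \frac{18671}{2663}$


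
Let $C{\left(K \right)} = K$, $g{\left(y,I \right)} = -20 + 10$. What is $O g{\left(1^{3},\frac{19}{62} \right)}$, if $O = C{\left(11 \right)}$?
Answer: $-110$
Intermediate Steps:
$g{\left(y,I \right)} = -10$
$O = 11$
$O g{\left(1^{3},\frac{19}{62} \right)} = 11 \left(-10\right) = -110$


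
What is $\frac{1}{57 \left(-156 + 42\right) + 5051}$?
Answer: $- \frac{1}{1447} \approx -0.00069109$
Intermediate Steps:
$\frac{1}{57 \left(-156 + 42\right) + 5051} = \frac{1}{57 \left(-114\right) + 5051} = \frac{1}{-6498 + 5051} = \frac{1}{-1447} = - \frac{1}{1447}$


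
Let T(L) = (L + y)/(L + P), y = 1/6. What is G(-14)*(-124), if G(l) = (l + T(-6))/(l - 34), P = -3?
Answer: -22351/648 ≈ -34.492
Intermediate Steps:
y = ⅙ (y = 1*(⅙) = ⅙ ≈ 0.16667)
T(L) = (⅙ + L)/(-3 + L) (T(L) = (L + ⅙)/(L - 3) = (⅙ + L)/(-3 + L))
G(l) = (35/54 + l)/(-34 + l) (G(l) = (l + (⅙ - 6)/(-3 - 6))/(l - 34) = (l - 35/6/(-9))/(-34 + l) = (l - ⅑*(-35/6))/(-34 + l) = (l + 35/54)/(-34 + l) = (35/54 + l)/(-34 + l))
G(-14)*(-124) = ((35/54 - 14)/(-34 - 14))*(-124) = (-721/54/(-48))*(-124) = -1/48*(-721/54)*(-124) = (721/2592)*(-124) = -22351/648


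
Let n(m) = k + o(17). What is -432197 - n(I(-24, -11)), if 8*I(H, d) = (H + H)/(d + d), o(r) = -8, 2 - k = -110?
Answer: -432301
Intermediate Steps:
k = 112 (k = 2 - 1*(-110) = 2 + 110 = 112)
I(H, d) = H/(8*d) (I(H, d) = ((H + H)/(d + d))/8 = ((2*H)/((2*d)))/8 = ((2*H)*(1/(2*d)))/8 = (H/d)/8 = H/(8*d))
n(m) = 104 (n(m) = 112 - 8 = 104)
-432197 - n(I(-24, -11)) = -432197 - 1*104 = -432197 - 104 = -432301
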